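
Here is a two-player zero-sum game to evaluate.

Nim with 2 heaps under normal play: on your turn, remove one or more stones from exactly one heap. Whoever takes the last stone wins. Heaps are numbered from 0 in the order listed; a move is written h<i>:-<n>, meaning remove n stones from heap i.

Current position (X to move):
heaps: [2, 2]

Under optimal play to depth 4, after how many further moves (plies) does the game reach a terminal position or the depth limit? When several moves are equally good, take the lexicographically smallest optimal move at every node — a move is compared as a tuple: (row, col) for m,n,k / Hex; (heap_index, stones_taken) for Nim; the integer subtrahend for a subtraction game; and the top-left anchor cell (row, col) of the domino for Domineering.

p1 X@[(2,2)]: h0:-1[(1,2)]-1* h0:-2[(0,2)]-1 h1:-1[(2,1)]-1 h1:-2[(2,0)]-1
p2 O@[(1,2)]: h0:-1[(0,2)]-1 h1:-1[(1,1)]+1* h1:-2[(1,0)]-1
p3 X@[(1,1)]: h0:-1[(0,1)]-1* h1:-1[(1,0)]-1
p4 O@[(0,1)]: h1:-1[(0,0)]+1*
p5 X@[(0,0)] terminal -1; root [(2,2)] d4

PV length from [(2,2)]: 4 plies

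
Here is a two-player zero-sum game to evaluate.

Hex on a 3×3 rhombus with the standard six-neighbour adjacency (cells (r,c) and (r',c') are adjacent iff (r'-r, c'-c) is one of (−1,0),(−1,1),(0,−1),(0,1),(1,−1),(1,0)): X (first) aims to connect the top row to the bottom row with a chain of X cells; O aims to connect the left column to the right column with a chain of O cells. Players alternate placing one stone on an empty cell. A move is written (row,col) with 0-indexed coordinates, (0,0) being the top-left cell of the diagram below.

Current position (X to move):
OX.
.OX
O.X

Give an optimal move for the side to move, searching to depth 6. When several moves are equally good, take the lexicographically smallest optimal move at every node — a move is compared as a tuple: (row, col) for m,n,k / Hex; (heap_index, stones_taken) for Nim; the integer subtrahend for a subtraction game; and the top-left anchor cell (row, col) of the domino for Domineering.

X's best at [OX./.OX/O.X]: (0,2)

ply 1, X at OX./.OX/O.X | (0,2)=+1→OXX/.OX/O.X*; (1,0)=-1→OX./XOX/O.X; (2,1)=-1→OX./.OX/OXX
ply 2: OXX/.OX/O.X is terminal -1 (O); from OX./.OX/O.X depth 6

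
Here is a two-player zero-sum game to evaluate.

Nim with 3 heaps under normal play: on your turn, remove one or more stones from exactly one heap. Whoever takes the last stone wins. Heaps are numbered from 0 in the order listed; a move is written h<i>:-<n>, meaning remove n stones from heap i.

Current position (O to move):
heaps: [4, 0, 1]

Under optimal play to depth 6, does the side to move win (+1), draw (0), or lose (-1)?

[(4,0,1)] O move#1: h0:-1:-1/(3,0,1), h0:-2:-1/(2,0,1), h0:-3:+1/(1,0,1)*, h0:-4:-1/(0,0,1), h2:-1:-1/(4,0,0)
[(1,0,1)] X move#2: h0:-1:-1/(0,0,1)*, h2:-1:-1/(1,0,0)
[(0,0,1)] O move#3: h2:-1:+1/(0,0,0)*
[(0,0,0)] end (terminal -1, X#4); searched (4,0,1) to 6

value((4,0,1), O) = +1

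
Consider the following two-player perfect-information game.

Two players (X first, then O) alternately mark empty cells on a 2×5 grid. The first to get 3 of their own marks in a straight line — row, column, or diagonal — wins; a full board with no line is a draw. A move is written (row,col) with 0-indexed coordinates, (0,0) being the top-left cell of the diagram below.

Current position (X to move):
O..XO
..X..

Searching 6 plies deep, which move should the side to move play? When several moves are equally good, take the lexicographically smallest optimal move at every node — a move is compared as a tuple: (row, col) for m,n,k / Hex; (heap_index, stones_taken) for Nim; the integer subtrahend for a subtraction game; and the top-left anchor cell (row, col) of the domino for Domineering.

X's best at [O..XO/..X..]: (0,1)

ply 1, X at O..XO/..X.. | (0,1)=+1→OX.XO/..X..*; (0,2)=+1→O.XXO/..X..; (1,0)=+0→O..XO/X.X..; (1,1)=+1→O..XO/.XX..; (1,3)=+1→O..XO/..XX.; (1,4)=+0→O..XO/..X.X
ply 2, O at OX.XO/..X.. | (0,2)=-1→OXOXO/..X..*; (1,0)=-1→OX.XO/O.X..; (1,1)=-1→OX.XO/.OX..; (1,3)=-1→OX.XO/..XO.; (1,4)=-1→OX.XO/..X.O
ply 3, X at OXOXO/..X.. | (1,0)=+0→OXOXO/X.X..; (1,1)=+1→OXOXO/.XX..*; (1,3)=+1→OXOXO/..XX.; (1,4)=+0→OXOXO/..X.X
ply 4, O at OXOXO/.XX.. | (1,0)=-1→OXOXO/OXX..*; (1,3)=-1→OXOXO/.XXO.; (1,4)=-1→OXOXO/.XX.O
ply 5, X at OXOXO/OXX.. | (1,3)=+1→OXOXO/OXXX.*; (1,4)=+0→OXOXO/OXX.X
ply 6: OXOXO/OXXX. is terminal -1 (O); from O..XO/..X.. depth 6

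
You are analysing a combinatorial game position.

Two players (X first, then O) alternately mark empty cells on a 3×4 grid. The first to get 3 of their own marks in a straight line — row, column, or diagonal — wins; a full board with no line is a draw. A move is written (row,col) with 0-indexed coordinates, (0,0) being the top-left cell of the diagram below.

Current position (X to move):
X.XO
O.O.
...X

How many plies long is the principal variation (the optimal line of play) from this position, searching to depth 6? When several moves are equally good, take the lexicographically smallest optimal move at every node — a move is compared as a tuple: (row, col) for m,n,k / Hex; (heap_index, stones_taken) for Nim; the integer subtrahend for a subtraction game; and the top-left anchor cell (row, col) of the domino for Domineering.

PV length from [X.XO/O.O./...X]: 1 ply

p1 X@[X.XO/O.O./...X]: (0,1)[XXXO/O.O./...X]+1* (1,1)[X.XO/OXO./...X]-1 (1,3)[X.XO/O.OX/...X]-1 (2,0)[X.XO/O.O./X..X]-1 (2,1)[X.XO/O.O./.X.X]-1 (2,2)[X.XO/O.O./..XX]-1
p2 O@[XXXO/O.O./...X] terminal -1; root [X.XO/O.O./...X] d6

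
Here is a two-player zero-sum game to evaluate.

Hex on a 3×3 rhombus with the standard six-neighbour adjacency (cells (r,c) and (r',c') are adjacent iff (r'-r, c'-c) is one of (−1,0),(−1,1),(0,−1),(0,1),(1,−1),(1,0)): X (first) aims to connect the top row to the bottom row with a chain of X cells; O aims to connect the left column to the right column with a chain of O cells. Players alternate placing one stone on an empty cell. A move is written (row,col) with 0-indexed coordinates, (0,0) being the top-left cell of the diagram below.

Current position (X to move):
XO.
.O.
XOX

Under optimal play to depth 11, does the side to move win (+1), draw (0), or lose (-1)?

value(XO./.O./XOX, X) = +1

[XO./.O./XOX] X move#1: (0,2):+1/XOX/.O./XOX*, (1,0):+1/XO./XO./XOX, (1,2):+1/XO./.OX/XOX
[XOX/.O./XOX] O move#2: (1,0):-1/XOX/OO./XOX*, (1,2):-1/XOX/.OO/XOX
[XOX/OO./XOX] X move#3: (1,2):+1/XOX/OOX/XOX*
[XOX/OOX/XOX] end (terminal -1, O#4); searched XO./.O./XOX to 11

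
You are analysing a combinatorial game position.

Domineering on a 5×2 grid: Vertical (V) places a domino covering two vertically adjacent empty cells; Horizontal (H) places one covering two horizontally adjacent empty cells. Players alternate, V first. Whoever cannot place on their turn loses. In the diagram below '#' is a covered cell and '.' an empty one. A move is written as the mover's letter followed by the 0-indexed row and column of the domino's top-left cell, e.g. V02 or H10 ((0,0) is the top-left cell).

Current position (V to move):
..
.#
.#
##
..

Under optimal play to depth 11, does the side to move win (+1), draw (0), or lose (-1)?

[../.#/.#/##/..] V move#1: V00:-1/#./##/.#/##/..*, V10:-1/../##/##/##/..
[#./##/.#/##/..] H move#2: H40:+1/#./##/.#/##/##*
[#./##/.#/##/##] end (terminal -1, V#3); searched ../.#/.#/##/.. to 11

value(../.#/.#/##/.., V) = -1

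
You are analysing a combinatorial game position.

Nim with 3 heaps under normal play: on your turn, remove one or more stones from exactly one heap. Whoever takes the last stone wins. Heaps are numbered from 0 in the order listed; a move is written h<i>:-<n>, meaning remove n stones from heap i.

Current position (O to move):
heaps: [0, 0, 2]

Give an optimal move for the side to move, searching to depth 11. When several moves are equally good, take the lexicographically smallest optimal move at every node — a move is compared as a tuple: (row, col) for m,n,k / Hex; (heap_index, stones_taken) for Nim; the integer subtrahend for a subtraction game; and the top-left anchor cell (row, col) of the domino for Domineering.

[(0,0,2)] O move#1: h2:-1:-1/(0,0,1), h2:-2:+1/(0,0,0)*
[(0,0,0)] end (terminal -1, X#2); searched (0,0,2) to 11

O's best at [(0,0,2)]: h2:-2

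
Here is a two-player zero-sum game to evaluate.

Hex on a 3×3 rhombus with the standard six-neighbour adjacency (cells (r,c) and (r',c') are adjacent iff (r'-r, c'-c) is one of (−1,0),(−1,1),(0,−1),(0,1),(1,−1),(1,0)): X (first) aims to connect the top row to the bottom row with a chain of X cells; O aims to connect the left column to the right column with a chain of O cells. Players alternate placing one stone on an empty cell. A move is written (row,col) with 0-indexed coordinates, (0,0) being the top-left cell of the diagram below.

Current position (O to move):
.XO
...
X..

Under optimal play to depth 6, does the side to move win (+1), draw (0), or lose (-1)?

p1 O@[.XO/.../X..]: (0,0)[OXO/.../X..]-1* (1,0)[.XO/O../X..]-1 (1,1)[.XO/.O./X..]-1 (1,2)[.XO/..O/X..]-1 (2,1)[.XO/.../XO.]-1 (2,2)[.XO/.../X.O]-1
p2 X@[OXO/.../X..]: (1,0)[OXO/X../X..]+1* (1,1)[OXO/.X./X..]+1 (1,2)[OXO/..X/X..]+1 (2,1)[OXO/.../XX.]+1 (2,2)[OXO/.../X.X]+1
p3 O@[OXO/X../X..] terminal -1; root [.XO/.../X..] d6

value(.XO/.../X.., O) = -1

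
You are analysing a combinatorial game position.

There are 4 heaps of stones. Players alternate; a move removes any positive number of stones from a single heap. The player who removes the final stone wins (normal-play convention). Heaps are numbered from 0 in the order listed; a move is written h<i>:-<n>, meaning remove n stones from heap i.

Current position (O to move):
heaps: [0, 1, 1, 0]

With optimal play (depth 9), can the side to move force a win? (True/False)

ply 1, O at (0,1,1,0) | h1:-1=-1→(0,0,1,0)*; h2:-1=-1→(0,1,0,0)
ply 2, X at (0,0,1,0) | h2:-1=+1→(0,0,0,0)*
ply 3: (0,0,0,0) is terminal -1 (O); from (0,1,1,0) depth 9

O winning at [(0,1,1,0)]: False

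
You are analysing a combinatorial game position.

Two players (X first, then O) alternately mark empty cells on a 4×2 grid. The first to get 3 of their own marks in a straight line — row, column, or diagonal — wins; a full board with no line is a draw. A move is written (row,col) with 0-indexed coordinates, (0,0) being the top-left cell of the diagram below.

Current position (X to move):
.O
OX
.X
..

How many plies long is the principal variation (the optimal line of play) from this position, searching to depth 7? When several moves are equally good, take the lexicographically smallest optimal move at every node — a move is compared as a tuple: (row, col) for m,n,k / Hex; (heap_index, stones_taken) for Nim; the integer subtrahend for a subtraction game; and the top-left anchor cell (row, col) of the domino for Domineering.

[.O/OX/.X/..] X move#1: (0,0):+0/XO/OX/.X/.., (2,0):+0/.O/OX/XX/.., (3,0):+0/.O/OX/.X/X., (3,1):+1/.O/OX/.X/.X*
[.O/OX/.X/.X] end (terminal -1, O#2); searched .O/OX/.X/.. to 7

PV length from [.O/OX/.X/..]: 1 ply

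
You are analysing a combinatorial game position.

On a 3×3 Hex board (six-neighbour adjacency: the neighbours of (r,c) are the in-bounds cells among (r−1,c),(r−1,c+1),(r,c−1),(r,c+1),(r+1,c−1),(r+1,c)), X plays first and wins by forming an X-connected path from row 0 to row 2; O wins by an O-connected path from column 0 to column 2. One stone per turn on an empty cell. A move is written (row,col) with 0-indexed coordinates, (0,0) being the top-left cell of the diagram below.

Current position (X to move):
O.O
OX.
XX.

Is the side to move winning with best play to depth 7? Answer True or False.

p1 X@[O.O/OX./XX.]: (0,1)[OXO/OX./XX.]+1* (1,2)[O.O/OXX/XX.]-1 (2,2)[O.O/OX./XXX]-1
p2 O@[OXO/OX./XX.] terminal -1; root [O.O/OX./XX.] d7

X winning at [O.O/OX./XX.]: True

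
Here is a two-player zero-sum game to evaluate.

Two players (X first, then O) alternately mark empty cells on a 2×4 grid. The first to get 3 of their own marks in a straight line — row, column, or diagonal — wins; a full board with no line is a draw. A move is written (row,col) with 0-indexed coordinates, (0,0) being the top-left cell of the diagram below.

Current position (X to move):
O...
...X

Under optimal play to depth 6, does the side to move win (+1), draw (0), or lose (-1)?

value(O.../...X, X) = 0

p1 X@[O.../...X]: (0,1)[OX../...X]+0* (0,2)[O.X./...X]+0 (0,3)[O..X/...X]+0 (1,0)[O.../X..X]+0 (1,1)[O.../.X.X]+0 (1,2)[O.../..XX]+0
p2 O@[OX../...X]: (0,2)[OXO./...X]+0* (0,3)[OX.O/...X]+0 (1,0)[OX../O..X]+0 (1,1)[OX../.O.X]+0 (1,2)[OX../..OX]+0
p3 X@[OXO./...X]: (0,3)[OXOX/...X]+0* (1,0)[OXO./X..X]+0 (1,1)[OXO./.X.X]+0 (1,2)[OXO./..XX]+0
p4 O@[OXOX/...X]: (1,0)[OXOX/O..X]+0* (1,1)[OXOX/.O.X]+0 (1,2)[OXOX/..OX]+0
p5 X@[OXOX/O..X]: (1,1)[OXOX/OX.X]+0* (1,2)[OXOX/O.XX]+0
p6 O@[OXOX/OX.X]: (1,2)[OXOX/OXOX]+0*
p7 X@[OXOX/OXOX] terminal +0; root [O.../...X] d6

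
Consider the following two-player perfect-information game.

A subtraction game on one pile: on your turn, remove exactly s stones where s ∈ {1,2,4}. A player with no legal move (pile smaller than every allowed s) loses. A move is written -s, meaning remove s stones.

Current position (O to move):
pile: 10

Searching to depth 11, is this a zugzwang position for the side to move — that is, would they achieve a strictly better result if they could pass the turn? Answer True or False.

[10] O move#1: -1:+1/9*, -2:-1/8, -4:+1/6
[9] X move#2: -1:-1/8*, -2:-1/7, -4:-1/5
[8] O move#3: -1:-1/7, -2:+1/6*, -4:-1/4
[6] X move#4: -1:-1/5*, -2:-1/4, -4:-1/2
[5] O move#5: -1:-1/4, -2:+1/3*, -4:-1/1
[3] X move#6: -1:-1/2*, -2:-1/1
[2] O move#7: -1:-1/1, -2:+1/0*
[0] end (terminal -1, X#8); searched 10 to 11
suppose O passes — search the same position with X to move:
pass> [10] X move#1: -1:+1/9*, -2:-1/8, -4:+1/6
pass> [9] O move#2: -1:-1/8*, -2:-1/7, -4:-1/5
pass> [8] X move#3: -1:-1/7, -2:+1/6*, -4:-1/4
pass> [6] O move#4: -1:-1/5*, -2:-1/4, -4:-1/2
pass> [5] X move#5: -1:-1/4, -2:+1/3*, -4:-1/1
pass> [3] O move#6: -1:-1/2*, -2:-1/1
pass> [2] X move#7: -1:-1/1, -2:+1/0*
pass> [0] end (terminal -1, O#8); searched 10 to 11
for O: play +1, pass -1

zugzwang(10, O) = False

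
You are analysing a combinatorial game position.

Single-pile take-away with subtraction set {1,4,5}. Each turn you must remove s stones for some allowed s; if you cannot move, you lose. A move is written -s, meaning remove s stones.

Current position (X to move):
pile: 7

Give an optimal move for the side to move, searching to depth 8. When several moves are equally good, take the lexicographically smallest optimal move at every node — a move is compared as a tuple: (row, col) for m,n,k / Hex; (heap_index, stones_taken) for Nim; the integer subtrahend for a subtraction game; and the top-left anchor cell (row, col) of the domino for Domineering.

X's best at [7]: -5

p1 X@[7]: -1[6]-1 -4[3]-1 -5[2]+1*
p2 O@[2]: -1[1]-1*
p3 X@[1]: -1[0]+1*
p4 O@[0] terminal -1; root [7] d8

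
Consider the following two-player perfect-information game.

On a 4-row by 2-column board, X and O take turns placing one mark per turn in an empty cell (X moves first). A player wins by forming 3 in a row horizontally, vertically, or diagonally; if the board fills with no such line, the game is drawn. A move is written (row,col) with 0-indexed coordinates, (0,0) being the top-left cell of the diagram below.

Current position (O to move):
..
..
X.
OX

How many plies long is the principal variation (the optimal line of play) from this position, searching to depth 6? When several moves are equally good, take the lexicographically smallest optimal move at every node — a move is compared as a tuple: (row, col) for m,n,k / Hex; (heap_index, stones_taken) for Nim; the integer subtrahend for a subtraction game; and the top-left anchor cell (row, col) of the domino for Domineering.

PV length from [../../X./OX]: 5 plies

p1 O@[../../X./OX]: (0,0)[O./../X./OX]+0* (0,1)[.O/../X./OX]+0 (1,0)[../O./X./OX]+0 (1,1)[../.O/X./OX]+0 (2,1)[../../XO/OX]+0
p2 X@[O./../X./OX]: (0,1)[OX/../X./OX]+0* (1,0)[O./X./X./OX]+0 (1,1)[O./.X/X./OX]+0 (2,1)[O./../XX/OX]+0
p3 O@[OX/../X./OX]: (1,0)[OX/O./X./OX]+0* (1,1)[OX/.O/X./OX]+0 (2,1)[OX/../XO/OX]+0
p4 X@[OX/O./X./OX]: (1,1)[OX/OX/X./OX]+0* (2,1)[OX/O./XX/OX]+0
p5 O@[OX/OX/X./OX]: (2,1)[OX/OX/XO/OX]+0*
p6 X@[OX/OX/XO/OX] terminal +0; root [../../X./OX] d6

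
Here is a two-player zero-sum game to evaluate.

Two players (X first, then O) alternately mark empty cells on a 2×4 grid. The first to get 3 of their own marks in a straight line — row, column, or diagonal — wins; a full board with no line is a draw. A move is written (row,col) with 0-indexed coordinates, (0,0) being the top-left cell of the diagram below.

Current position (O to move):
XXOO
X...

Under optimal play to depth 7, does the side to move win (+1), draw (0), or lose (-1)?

value(XXOO/X..., O) = 0

ply 1, O at XXOO/X... | (1,1)=+0→XXOO/XO..*; (1,2)=+0→XXOO/X.O.; (1,3)=+0→XXOO/X..O
ply 2, X at XXOO/XO.. | (1,2)=+0→XXOO/XOX.*; (1,3)=+0→XXOO/XO.X
ply 3, O at XXOO/XOX. | (1,3)=+0→XXOO/XOXO*
ply 4: XXOO/XOXO is terminal +0 (X); from XXOO/X... depth 7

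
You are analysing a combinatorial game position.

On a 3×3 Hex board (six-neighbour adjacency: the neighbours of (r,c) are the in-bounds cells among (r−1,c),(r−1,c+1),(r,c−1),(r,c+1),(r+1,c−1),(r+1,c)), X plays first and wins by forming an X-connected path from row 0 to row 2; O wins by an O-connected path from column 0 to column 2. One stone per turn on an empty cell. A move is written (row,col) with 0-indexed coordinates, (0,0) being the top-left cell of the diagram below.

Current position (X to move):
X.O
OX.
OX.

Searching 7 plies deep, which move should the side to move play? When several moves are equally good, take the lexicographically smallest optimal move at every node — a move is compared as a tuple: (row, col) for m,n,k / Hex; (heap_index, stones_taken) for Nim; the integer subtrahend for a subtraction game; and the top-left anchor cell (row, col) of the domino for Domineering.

X's best at [X.O/OX./OX.]: (0,1)

[X.O/OX./OX.] X move#1: (0,1):+1/XXO/OX./OX.*, (1,2):-1/X.O/OXX/OX., (2,2):-1/X.O/OX./OXX
[XXO/OX./OX.] end (terminal -1, O#2); searched X.O/OX./OX. to 7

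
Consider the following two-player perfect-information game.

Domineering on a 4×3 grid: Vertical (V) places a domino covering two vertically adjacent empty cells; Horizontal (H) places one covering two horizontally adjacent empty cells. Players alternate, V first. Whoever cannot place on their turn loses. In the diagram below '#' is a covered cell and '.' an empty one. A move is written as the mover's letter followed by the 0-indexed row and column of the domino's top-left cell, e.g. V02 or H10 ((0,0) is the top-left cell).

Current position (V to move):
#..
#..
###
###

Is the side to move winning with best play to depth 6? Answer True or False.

[#../#../###/###] V move#1: V01:+1/##./##./###/###*, V02:+1/#.#/#.#/###/###
[##./##./###/###] end (terminal -1, H#2); searched #../#../###/### to 6

V winning at [#../#../###/###]: True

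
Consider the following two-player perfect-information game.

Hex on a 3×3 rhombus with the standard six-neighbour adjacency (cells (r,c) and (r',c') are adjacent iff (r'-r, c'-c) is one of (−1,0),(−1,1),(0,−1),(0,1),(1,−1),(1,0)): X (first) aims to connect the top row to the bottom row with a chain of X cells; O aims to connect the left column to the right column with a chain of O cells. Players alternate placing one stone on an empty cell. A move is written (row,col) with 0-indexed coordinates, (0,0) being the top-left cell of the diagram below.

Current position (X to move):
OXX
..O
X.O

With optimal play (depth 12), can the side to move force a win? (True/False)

X winning at [OXX/..O/X.O]: True

[OXX/..O/X.O] X move#1: (1,0):+1/OXX/X.O/X.O*, (1,1):+1/OXX/.XO/X.O, (2,1):+1/OXX/..O/XXO
[OXX/X.O/X.O] end (terminal -1, O#2); searched OXX/..O/X.O to 12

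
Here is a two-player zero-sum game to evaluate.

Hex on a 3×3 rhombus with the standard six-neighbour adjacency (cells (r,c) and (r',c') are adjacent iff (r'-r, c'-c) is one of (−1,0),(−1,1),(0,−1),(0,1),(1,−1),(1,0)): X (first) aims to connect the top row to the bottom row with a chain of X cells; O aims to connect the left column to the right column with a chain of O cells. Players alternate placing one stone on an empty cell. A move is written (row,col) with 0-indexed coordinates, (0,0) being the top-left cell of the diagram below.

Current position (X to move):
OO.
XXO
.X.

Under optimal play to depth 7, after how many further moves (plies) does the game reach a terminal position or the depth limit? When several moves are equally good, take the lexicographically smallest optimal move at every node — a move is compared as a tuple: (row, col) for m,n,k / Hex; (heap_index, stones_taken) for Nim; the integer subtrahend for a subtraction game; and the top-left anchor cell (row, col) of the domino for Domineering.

PV length from [OO./XXO/.X.]: 1 ply

ply 1, X at OO./XXO/.X. | (0,2)=+1→OOX/XXO/.X.*; (2,0)=-1→OO./XXO/XX.; (2,2)=-1→OO./XXO/.XX
ply 2: OOX/XXO/.X. is terminal -1 (O); from OO./XXO/.X. depth 7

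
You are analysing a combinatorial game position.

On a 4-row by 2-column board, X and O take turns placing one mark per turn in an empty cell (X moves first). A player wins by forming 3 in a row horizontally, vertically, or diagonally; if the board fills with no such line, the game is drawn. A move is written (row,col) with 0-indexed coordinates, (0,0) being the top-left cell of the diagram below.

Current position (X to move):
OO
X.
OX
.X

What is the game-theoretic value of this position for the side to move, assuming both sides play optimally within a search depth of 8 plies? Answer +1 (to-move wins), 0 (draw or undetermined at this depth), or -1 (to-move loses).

p1 X@[OO/X./OX/.X]: (1,1)[OO/XX/OX/.X]+1* (3,0)[OO/X./OX/XX]+0
p2 O@[OO/XX/OX/.X] terminal -1; root [OO/X./OX/.X] d8

value(OO/X./OX/.X, X) = +1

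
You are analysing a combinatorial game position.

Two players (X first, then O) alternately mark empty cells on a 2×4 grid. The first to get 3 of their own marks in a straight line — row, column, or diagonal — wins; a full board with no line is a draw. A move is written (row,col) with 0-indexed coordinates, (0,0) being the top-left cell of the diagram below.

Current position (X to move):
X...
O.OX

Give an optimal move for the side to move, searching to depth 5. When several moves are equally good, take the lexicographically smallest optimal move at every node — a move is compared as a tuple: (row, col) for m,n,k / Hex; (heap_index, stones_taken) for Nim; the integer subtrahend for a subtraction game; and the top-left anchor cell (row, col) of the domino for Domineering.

X's best at [X.../O.OX]: (1,1)

ply 1, X at X.../O.OX | (0,1)=-1→XX../O.OX; (0,2)=-1→X.X./O.OX; (0,3)=-1→X..X/O.OX; (1,1)=+0→X.../OXOX*
ply 2, O at X.../OXOX | (0,1)=+0→XO../OXOX*; (0,2)=+0→X.O./OXOX; (0,3)=+0→X..O/OXOX
ply 3, X at XO../OXOX | (0,2)=+0→XOX./OXOX*; (0,3)=+0→XO.X/OXOX
ply 4, O at XOX./OXOX | (0,3)=+0→XOXO/OXOX*
ply 5: XOXO/OXOX is terminal +0 (X); from X.../O.OX depth 5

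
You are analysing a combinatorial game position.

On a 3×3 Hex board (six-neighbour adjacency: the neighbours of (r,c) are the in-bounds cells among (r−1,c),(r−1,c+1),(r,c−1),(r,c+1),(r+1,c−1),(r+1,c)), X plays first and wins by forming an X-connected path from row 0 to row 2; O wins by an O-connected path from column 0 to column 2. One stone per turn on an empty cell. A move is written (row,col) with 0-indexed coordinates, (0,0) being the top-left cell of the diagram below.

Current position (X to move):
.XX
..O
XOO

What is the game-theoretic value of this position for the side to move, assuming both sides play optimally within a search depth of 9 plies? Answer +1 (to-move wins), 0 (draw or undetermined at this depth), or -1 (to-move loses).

p1 X@[.XX/..O/XOO]: (0,0)[XXX/..O/XOO]+1* (1,0)[.XX/X.O/XOO]+1 (1,1)[.XX/.XO/XOO]+1
p2 O@[XXX/..O/XOO]: (1,0)[XXX/O.O/XOO]-1* (1,1)[XXX/.OO/XOO]-1
p3 X@[XXX/O.O/XOO]: (1,1)[XXX/OXO/XOO]+1*
p4 O@[XXX/OXO/XOO] terminal -1; root [.XX/..O/XOO] d9

value(.XX/..O/XOO, X) = +1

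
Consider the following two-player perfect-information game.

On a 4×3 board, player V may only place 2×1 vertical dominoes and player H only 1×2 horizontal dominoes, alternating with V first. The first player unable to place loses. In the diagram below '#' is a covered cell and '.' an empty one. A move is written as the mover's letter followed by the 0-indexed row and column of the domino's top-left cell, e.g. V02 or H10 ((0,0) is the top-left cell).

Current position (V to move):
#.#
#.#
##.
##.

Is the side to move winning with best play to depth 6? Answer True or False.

V winning at [#.#/#.#/##./##.]: True

[#.#/#.#/##./##.] V move#1: V01:+1/###/###/##./##.*, V22:+1/#.#/#.#/###/###
[###/###/##./##.] end (terminal -1, H#2); searched #.#/#.#/##./##. to 6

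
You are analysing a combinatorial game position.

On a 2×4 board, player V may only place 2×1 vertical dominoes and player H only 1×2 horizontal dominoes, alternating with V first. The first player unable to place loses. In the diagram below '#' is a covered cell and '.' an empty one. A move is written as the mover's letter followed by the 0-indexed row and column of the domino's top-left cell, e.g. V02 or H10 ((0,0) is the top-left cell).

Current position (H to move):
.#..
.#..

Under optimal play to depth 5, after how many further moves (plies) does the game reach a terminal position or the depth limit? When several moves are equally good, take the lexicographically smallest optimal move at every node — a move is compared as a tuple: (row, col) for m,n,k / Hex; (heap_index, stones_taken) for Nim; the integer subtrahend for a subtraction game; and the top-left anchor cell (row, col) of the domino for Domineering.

PV length from [.#../.#..]: 3 plies

ply 1, H at .#../.#.. | H02=+1→.###/.#..*; H12=+1→.#../.###
ply 2, V at .###/.#.. | V00=-1→####/##..*
ply 3, H at ####/##.. | H12=+1→####/####*
ply 4: ####/#### is terminal -1 (V); from .#../.#.. depth 5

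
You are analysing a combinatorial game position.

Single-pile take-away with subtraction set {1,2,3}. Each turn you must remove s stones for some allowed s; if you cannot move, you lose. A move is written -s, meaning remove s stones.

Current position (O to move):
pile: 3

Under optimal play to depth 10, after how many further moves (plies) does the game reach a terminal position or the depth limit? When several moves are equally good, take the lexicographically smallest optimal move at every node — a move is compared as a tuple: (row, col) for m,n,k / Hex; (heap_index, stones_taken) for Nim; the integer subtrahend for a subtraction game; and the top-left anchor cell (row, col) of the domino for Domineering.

PV length from [3]: 1 ply

[3] O move#1: -1:-1/2, -2:-1/1, -3:+1/0*
[0] end (terminal -1, X#2); searched 3 to 10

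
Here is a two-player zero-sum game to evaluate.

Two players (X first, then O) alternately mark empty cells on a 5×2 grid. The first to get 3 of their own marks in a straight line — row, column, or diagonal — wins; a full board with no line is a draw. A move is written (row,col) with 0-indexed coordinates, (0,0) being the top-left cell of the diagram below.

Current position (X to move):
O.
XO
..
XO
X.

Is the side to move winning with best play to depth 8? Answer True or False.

X winning at [O./XO/../XO/X.]: True

[O./XO/../XO/X.] X move#1: (0,1):-1/OX/XO/../XO/X., (2,0):+1/O./XO/X./XO/X.*, (2,1):+0/O./XO/.X/XO/X., (4,1):-1/O./XO/../XO/XX
[O./XO/X./XO/X.] end (terminal -1, O#2); searched O./XO/../XO/X. to 8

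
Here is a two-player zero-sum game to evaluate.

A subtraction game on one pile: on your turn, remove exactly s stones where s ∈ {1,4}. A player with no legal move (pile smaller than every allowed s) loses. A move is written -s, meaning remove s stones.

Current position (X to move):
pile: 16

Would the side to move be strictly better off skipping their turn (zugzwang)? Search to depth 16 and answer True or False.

zugzwang(16, X) = False

ply 1, X at 16 | -1=+1→15*; -4=+1→12
ply 2, O at 15 | -1=-1→14*; -4=-1→11
ply 3, X at 14 | -1=-1→13; -4=+1→10*
ply 4, O at 10 | -1=-1→9*; -4=-1→6
ply 5, X at 9 | -1=-1→8; -4=+1→5*
ply 6, O at 5 | -1=-1→4*; -4=-1→1
ply 7, X at 4 | -1=-1→3; -4=+1→0*
ply 8: 0 is terminal -1 (O); from 16 depth 16
pass branch (O moves first from the same position):
  | ply 1, O at 16 | -1=+1→15*; -4=+1→12
  | ply 2, X at 15 | -1=-1→14*; -4=-1→11
  | ply 3, O at 14 | -1=-1→13; -4=+1→10*
  | ply 4, X at 10 | -1=-1→9*; -4=-1→6
  | ply 5, O at 9 | -1=-1→8; -4=+1→5*
  | ply 6, X at 5 | -1=-1→4*; -4=-1→1
  | ply 7, O at 4 | -1=-1→3; -4=+1→0*
  | ply 8: 0 is terminal -1 (X); from 16 depth 16
X moving scores +1; X passing scores -1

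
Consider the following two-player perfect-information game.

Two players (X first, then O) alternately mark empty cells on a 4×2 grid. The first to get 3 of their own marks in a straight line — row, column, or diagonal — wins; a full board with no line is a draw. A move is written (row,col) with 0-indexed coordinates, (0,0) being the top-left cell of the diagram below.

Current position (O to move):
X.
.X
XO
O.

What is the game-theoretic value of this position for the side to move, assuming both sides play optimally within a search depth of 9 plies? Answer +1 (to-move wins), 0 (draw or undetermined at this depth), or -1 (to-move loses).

value(X./.X/XO/O., O) = 0

[X./.X/XO/O.] O move#1: (0,1):-1/XO/.X/XO/O., (1,0):+0/X./OX/XO/O.*, (3,1):-1/X./.X/XO/OO
[X./OX/XO/O.] X move#2: (0,1):+0/XX/OX/XO/O.*, (3,1):+0/X./OX/XO/OX
[XX/OX/XO/O.] O move#3: (3,1):+0/XX/OX/XO/OO*
[XX/OX/XO/OO] end (terminal +0, X#4); searched X./.X/XO/O. to 9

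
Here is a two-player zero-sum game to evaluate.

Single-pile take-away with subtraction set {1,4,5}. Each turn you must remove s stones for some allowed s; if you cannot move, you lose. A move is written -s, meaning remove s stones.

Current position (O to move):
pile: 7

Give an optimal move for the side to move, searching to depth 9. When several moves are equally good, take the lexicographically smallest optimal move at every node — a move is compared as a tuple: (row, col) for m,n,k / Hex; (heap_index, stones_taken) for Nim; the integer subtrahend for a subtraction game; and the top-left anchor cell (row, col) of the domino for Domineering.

ply 1, O at 7 | -1=-1→6; -4=-1→3; -5=+1→2*
ply 2, X at 2 | -1=-1→1*
ply 3, O at 1 | -1=+1→0*
ply 4: 0 is terminal -1 (X); from 7 depth 9

O's best at [7]: -5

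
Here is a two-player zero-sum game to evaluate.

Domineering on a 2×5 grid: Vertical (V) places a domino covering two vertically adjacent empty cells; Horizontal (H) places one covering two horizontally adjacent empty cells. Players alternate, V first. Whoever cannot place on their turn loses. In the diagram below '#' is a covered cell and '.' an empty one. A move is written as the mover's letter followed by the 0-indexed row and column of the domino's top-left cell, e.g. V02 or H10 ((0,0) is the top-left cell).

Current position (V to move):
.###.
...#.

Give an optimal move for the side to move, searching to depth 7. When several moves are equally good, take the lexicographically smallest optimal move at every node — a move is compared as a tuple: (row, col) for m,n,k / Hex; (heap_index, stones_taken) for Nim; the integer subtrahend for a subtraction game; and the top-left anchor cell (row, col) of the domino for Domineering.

p1 V@[.###./...#.]: V00[####./#..#.]+1* V04[.####/...##]-1
p2 H@[####./#..#.]: H11[####./####.]-1*
p3 V@[####./####.]: V04[#####/#####]+1*
p4 H@[#####/#####] terminal -1; root [.###./...#.] d7

V's best at [.###./...#.]: V00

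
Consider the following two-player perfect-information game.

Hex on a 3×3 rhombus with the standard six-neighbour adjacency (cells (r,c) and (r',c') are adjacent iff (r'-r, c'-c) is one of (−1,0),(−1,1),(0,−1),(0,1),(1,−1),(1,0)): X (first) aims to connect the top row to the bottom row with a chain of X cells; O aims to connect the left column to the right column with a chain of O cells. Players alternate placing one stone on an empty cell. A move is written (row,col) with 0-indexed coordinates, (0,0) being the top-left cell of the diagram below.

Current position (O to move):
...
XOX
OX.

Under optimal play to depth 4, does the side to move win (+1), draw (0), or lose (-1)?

value(.../XOX/OX., O) = +1

[.../XOX/OX.] O move#1: (0,0):-1/O../XOX/OX., (0,1):-1/.O./XOX/OX., (0,2):+1/..O/XOX/OX.*, (2,2):-1/.../XOX/OXO
[..O/XOX/OX.] end (terminal -1, X#2); searched .../XOX/OX. to 4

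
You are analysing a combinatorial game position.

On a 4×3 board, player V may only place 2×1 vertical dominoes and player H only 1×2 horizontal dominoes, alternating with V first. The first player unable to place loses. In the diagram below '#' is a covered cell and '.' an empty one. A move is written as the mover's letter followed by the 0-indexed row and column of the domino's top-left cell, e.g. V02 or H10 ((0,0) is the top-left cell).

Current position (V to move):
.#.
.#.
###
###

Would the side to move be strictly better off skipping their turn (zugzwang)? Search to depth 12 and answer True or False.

zugzwang(.#./.#./###/###, V) = False

[.#./.#./###/###] V move#1: V00:+1/##./##./###/###*, V02:+1/.##/.##/###/###
[##./##./###/###] end (terminal -1, H#2); searched .#./.#./###/### to 12
pass branch (H moves first from the same position):
  | [.#./.#./###/###] end (terminal -1, H#1); searched .#./.#./###/### to 12
V moving scores +1; V passing scores +1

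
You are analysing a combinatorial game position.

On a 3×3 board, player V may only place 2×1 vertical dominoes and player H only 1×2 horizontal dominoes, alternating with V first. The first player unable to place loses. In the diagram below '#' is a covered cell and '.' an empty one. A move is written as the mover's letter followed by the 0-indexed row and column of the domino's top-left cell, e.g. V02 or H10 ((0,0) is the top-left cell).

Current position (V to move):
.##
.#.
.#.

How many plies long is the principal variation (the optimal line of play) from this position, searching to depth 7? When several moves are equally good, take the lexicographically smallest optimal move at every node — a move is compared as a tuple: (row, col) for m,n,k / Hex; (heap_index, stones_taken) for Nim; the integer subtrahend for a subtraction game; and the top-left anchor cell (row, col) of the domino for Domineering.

PV length from [.##/.#./.#.]: 1 ply

ply 1, V at .##/.#./.#. | V00=+1→###/##./.#.*; V10=+1→.##/##./##.; V12=+1→.##/.##/.##
ply 2: ###/##./.#. is terminal -1 (H); from .##/.#./.#. depth 7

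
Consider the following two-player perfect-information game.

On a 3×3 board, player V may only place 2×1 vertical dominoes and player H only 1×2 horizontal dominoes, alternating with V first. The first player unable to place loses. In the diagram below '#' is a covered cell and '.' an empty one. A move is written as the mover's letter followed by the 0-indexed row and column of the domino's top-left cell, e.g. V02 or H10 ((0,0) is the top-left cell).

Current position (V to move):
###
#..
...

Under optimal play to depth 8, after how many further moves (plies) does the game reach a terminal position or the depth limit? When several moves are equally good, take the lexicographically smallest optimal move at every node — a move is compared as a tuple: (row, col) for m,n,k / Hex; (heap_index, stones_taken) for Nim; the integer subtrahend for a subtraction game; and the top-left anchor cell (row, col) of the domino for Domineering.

PV length from [###/#../...]: 1 ply

[###/#../...] V move#1: V11:+1/###/##./.#.*, V12:-1/###/#.#/..#
[###/##./.#.] end (terminal -1, H#2); searched ###/#../... to 8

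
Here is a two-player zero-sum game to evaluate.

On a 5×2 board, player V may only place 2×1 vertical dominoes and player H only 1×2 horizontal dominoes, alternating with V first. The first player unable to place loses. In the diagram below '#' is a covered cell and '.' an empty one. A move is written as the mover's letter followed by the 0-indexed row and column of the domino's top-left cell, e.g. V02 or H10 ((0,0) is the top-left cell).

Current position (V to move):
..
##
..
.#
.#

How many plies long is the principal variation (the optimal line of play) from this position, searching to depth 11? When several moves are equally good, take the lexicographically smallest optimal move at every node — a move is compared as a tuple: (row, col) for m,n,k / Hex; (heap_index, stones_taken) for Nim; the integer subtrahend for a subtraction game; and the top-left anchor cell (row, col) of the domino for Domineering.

[../##/../.#/.#] V move#1: V20:-1/../##/#./##/.#*, V30:-1/../##/../##/##
[../##/#./##/.#] H move#2: H00:+1/##/##/#./##/.#*
[##/##/#./##/.#] end (terminal -1, V#3); searched ../##/../.#/.# to 11

PV length from [../##/../.#/.#]: 2 plies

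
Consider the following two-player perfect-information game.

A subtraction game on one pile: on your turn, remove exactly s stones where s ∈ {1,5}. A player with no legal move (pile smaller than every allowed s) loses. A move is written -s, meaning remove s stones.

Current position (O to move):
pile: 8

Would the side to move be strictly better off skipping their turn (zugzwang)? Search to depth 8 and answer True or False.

ply 1, O at 8 | -1=-1→7*; -5=-1→3
ply 2, X at 7 | -1=+1→6*; -5=+1→2
ply 3, O at 6 | -1=-1→5*; -5=-1→1
ply 4, X at 5 | -1=+1→4*; -5=+1→0
ply 5, O at 4 | -1=-1→3*
ply 6, X at 3 | -1=+1→2*
ply 7, O at 2 | -1=-1→1*
ply 8, X at 1 | -1=+1→0*
ply 9: 0 is terminal -1 (O); from 8 depth 8
suppose O passes — search the same position with X to move:
pass> ply 1, X at 8 | -1=-1→7*; -5=-1→3
pass> ply 2, O at 7 | -1=+1→6*; -5=+1→2
pass> ply 3, X at 6 | -1=-1→5*; -5=-1→1
pass> ply 4, O at 5 | -1=+1→4*; -5=+1→0
pass> ply 5, X at 4 | -1=-1→3*
pass> ply 6, O at 3 | -1=+1→2*
pass> ply 7, X at 2 | -1=-1→1*
pass> ply 8, O at 1 | -1=+1→0*
pass> ply 9: 0 is terminal -1 (X); from 8 depth 8
for O: play -1, pass +1

zugzwang(8, O) = True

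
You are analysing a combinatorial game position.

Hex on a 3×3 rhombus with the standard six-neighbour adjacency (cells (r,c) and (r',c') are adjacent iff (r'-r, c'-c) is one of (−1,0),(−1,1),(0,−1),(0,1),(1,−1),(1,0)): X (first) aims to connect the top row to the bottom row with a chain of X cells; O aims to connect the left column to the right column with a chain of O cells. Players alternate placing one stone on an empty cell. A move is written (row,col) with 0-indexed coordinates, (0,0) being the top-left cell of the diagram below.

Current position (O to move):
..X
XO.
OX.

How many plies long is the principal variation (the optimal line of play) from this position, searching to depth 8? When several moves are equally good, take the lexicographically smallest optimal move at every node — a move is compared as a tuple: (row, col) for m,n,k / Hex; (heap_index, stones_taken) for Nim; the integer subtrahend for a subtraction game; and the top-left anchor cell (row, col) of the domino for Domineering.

PV length from [..X/XO./OX.]: 1 ply

[..X/XO./OX.] O move#1: (0,0):-1/O.X/XO./OX., (0,1):-1/.OX/XO./OX., (1,2):+1/..X/XOO/OX.*, (2,2):-1/..X/XO./OXO
[..X/XOO/OX.] end (terminal -1, X#2); searched ..X/XO./OX. to 8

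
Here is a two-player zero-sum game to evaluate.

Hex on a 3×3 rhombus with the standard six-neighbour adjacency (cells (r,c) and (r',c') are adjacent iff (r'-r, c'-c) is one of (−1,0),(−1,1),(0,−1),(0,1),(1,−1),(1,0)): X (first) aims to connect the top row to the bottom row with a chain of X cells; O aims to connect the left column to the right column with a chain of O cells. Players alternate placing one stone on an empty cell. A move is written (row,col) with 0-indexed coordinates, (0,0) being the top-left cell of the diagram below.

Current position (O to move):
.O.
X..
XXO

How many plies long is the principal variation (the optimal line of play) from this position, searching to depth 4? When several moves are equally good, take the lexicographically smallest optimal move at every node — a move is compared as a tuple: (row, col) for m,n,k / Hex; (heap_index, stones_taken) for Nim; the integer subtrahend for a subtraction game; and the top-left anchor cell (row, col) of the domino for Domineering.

PV length from [.O./X../XXO]: 4 plies

[.O./X../XXO] O move#1: (0,0):-1/OO./X../XXO*, (0,2):-1/.OO/X../XXO, (1,1):-1/.O./XO./XXO, (1,2):-1/.O./X.O/XXO
[OO./X../XXO] X move#2: (0,2):+1/OOX/X../XXO*, (1,1):-1/OO./XX./XXO, (1,2):-1/OO./X.X/XXO
[OOX/X../XXO] O move#3: (1,1):-1/OOX/XO./XXO*, (1,2):-1/OOX/X.O/XXO
[OOX/XO./XXO] X move#4: (1,2):+1/OOX/XOX/XXO*
[OOX/XOX/XXO] end (terminal -1, O#5); searched .O./X../XXO to 4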